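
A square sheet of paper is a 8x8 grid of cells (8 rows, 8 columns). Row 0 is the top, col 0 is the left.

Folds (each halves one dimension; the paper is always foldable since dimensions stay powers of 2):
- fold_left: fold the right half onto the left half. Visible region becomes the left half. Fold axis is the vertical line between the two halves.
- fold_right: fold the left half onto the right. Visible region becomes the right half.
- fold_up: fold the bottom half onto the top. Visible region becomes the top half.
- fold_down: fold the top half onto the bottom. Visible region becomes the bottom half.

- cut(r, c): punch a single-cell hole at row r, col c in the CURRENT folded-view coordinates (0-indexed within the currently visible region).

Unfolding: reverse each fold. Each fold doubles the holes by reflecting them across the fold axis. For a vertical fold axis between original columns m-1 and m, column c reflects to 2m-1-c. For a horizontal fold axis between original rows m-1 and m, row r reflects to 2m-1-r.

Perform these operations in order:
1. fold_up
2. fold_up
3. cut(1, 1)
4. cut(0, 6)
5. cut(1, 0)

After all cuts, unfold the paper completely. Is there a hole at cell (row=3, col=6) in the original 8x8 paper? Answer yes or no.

Op 1 fold_up: fold axis h@4; visible region now rows[0,4) x cols[0,8) = 4x8
Op 2 fold_up: fold axis h@2; visible region now rows[0,2) x cols[0,8) = 2x8
Op 3 cut(1, 1): punch at orig (1,1); cuts so far [(1, 1)]; region rows[0,2) x cols[0,8) = 2x8
Op 4 cut(0, 6): punch at orig (0,6); cuts so far [(0, 6), (1, 1)]; region rows[0,2) x cols[0,8) = 2x8
Op 5 cut(1, 0): punch at orig (1,0); cuts so far [(0, 6), (1, 0), (1, 1)]; region rows[0,2) x cols[0,8) = 2x8
Unfold 1 (reflect across h@2): 6 holes -> [(0, 6), (1, 0), (1, 1), (2, 0), (2, 1), (3, 6)]
Unfold 2 (reflect across h@4): 12 holes -> [(0, 6), (1, 0), (1, 1), (2, 0), (2, 1), (3, 6), (4, 6), (5, 0), (5, 1), (6, 0), (6, 1), (7, 6)]
Holes: [(0, 6), (1, 0), (1, 1), (2, 0), (2, 1), (3, 6), (4, 6), (5, 0), (5, 1), (6, 0), (6, 1), (7, 6)]

Answer: yes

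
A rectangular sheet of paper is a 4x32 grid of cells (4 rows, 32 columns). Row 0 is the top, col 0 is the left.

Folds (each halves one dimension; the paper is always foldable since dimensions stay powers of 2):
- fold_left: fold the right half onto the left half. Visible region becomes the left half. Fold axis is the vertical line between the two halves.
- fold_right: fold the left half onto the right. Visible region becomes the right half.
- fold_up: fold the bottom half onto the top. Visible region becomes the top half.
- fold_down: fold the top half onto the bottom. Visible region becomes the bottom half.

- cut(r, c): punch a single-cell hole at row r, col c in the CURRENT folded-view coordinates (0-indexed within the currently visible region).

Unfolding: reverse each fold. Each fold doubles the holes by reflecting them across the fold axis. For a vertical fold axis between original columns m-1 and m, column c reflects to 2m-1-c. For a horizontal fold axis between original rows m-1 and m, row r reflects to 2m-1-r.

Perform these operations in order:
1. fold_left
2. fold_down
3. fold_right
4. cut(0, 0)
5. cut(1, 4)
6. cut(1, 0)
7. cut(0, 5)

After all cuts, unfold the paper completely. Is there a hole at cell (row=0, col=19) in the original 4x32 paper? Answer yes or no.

Answer: yes

Derivation:
Op 1 fold_left: fold axis v@16; visible region now rows[0,4) x cols[0,16) = 4x16
Op 2 fold_down: fold axis h@2; visible region now rows[2,4) x cols[0,16) = 2x16
Op 3 fold_right: fold axis v@8; visible region now rows[2,4) x cols[8,16) = 2x8
Op 4 cut(0, 0): punch at orig (2,8); cuts so far [(2, 8)]; region rows[2,4) x cols[8,16) = 2x8
Op 5 cut(1, 4): punch at orig (3,12); cuts so far [(2, 8), (3, 12)]; region rows[2,4) x cols[8,16) = 2x8
Op 6 cut(1, 0): punch at orig (3,8); cuts so far [(2, 8), (3, 8), (3, 12)]; region rows[2,4) x cols[8,16) = 2x8
Op 7 cut(0, 5): punch at orig (2,13); cuts so far [(2, 8), (2, 13), (3, 8), (3, 12)]; region rows[2,4) x cols[8,16) = 2x8
Unfold 1 (reflect across v@8): 8 holes -> [(2, 2), (2, 7), (2, 8), (2, 13), (3, 3), (3, 7), (3, 8), (3, 12)]
Unfold 2 (reflect across h@2): 16 holes -> [(0, 3), (0, 7), (0, 8), (0, 12), (1, 2), (1, 7), (1, 8), (1, 13), (2, 2), (2, 7), (2, 8), (2, 13), (3, 3), (3, 7), (3, 8), (3, 12)]
Unfold 3 (reflect across v@16): 32 holes -> [(0, 3), (0, 7), (0, 8), (0, 12), (0, 19), (0, 23), (0, 24), (0, 28), (1, 2), (1, 7), (1, 8), (1, 13), (1, 18), (1, 23), (1, 24), (1, 29), (2, 2), (2, 7), (2, 8), (2, 13), (2, 18), (2, 23), (2, 24), (2, 29), (3, 3), (3, 7), (3, 8), (3, 12), (3, 19), (3, 23), (3, 24), (3, 28)]
Holes: [(0, 3), (0, 7), (0, 8), (0, 12), (0, 19), (0, 23), (0, 24), (0, 28), (1, 2), (1, 7), (1, 8), (1, 13), (1, 18), (1, 23), (1, 24), (1, 29), (2, 2), (2, 7), (2, 8), (2, 13), (2, 18), (2, 23), (2, 24), (2, 29), (3, 3), (3, 7), (3, 8), (3, 12), (3, 19), (3, 23), (3, 24), (3, 28)]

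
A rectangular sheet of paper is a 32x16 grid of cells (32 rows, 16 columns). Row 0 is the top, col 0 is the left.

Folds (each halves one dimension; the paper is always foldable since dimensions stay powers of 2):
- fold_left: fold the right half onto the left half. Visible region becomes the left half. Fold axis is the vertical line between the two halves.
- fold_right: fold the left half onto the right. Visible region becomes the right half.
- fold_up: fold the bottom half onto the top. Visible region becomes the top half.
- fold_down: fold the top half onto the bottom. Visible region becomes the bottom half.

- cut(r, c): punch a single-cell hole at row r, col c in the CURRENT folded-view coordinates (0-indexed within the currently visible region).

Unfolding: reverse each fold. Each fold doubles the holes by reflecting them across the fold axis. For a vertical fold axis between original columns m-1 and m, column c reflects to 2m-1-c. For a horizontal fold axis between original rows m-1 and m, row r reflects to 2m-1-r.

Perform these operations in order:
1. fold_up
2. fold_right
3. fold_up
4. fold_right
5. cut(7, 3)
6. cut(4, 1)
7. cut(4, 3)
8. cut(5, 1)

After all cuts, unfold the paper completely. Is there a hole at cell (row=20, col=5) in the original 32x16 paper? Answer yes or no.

Op 1 fold_up: fold axis h@16; visible region now rows[0,16) x cols[0,16) = 16x16
Op 2 fold_right: fold axis v@8; visible region now rows[0,16) x cols[8,16) = 16x8
Op 3 fold_up: fold axis h@8; visible region now rows[0,8) x cols[8,16) = 8x8
Op 4 fold_right: fold axis v@12; visible region now rows[0,8) x cols[12,16) = 8x4
Op 5 cut(7, 3): punch at orig (7,15); cuts so far [(7, 15)]; region rows[0,8) x cols[12,16) = 8x4
Op 6 cut(4, 1): punch at orig (4,13); cuts so far [(4, 13), (7, 15)]; region rows[0,8) x cols[12,16) = 8x4
Op 7 cut(4, 3): punch at orig (4,15); cuts so far [(4, 13), (4, 15), (7, 15)]; region rows[0,8) x cols[12,16) = 8x4
Op 8 cut(5, 1): punch at orig (5,13); cuts so far [(4, 13), (4, 15), (5, 13), (7, 15)]; region rows[0,8) x cols[12,16) = 8x4
Unfold 1 (reflect across v@12): 8 holes -> [(4, 8), (4, 10), (4, 13), (4, 15), (5, 10), (5, 13), (7, 8), (7, 15)]
Unfold 2 (reflect across h@8): 16 holes -> [(4, 8), (4, 10), (4, 13), (4, 15), (5, 10), (5, 13), (7, 8), (7, 15), (8, 8), (8, 15), (10, 10), (10, 13), (11, 8), (11, 10), (11, 13), (11, 15)]
Unfold 3 (reflect across v@8): 32 holes -> [(4, 0), (4, 2), (4, 5), (4, 7), (4, 8), (4, 10), (4, 13), (4, 15), (5, 2), (5, 5), (5, 10), (5, 13), (7, 0), (7, 7), (7, 8), (7, 15), (8, 0), (8, 7), (8, 8), (8, 15), (10, 2), (10, 5), (10, 10), (10, 13), (11, 0), (11, 2), (11, 5), (11, 7), (11, 8), (11, 10), (11, 13), (11, 15)]
Unfold 4 (reflect across h@16): 64 holes -> [(4, 0), (4, 2), (4, 5), (4, 7), (4, 8), (4, 10), (4, 13), (4, 15), (5, 2), (5, 5), (5, 10), (5, 13), (7, 0), (7, 7), (7, 8), (7, 15), (8, 0), (8, 7), (8, 8), (8, 15), (10, 2), (10, 5), (10, 10), (10, 13), (11, 0), (11, 2), (11, 5), (11, 7), (11, 8), (11, 10), (11, 13), (11, 15), (20, 0), (20, 2), (20, 5), (20, 7), (20, 8), (20, 10), (20, 13), (20, 15), (21, 2), (21, 5), (21, 10), (21, 13), (23, 0), (23, 7), (23, 8), (23, 15), (24, 0), (24, 7), (24, 8), (24, 15), (26, 2), (26, 5), (26, 10), (26, 13), (27, 0), (27, 2), (27, 5), (27, 7), (27, 8), (27, 10), (27, 13), (27, 15)]
Holes: [(4, 0), (4, 2), (4, 5), (4, 7), (4, 8), (4, 10), (4, 13), (4, 15), (5, 2), (5, 5), (5, 10), (5, 13), (7, 0), (7, 7), (7, 8), (7, 15), (8, 0), (8, 7), (8, 8), (8, 15), (10, 2), (10, 5), (10, 10), (10, 13), (11, 0), (11, 2), (11, 5), (11, 7), (11, 8), (11, 10), (11, 13), (11, 15), (20, 0), (20, 2), (20, 5), (20, 7), (20, 8), (20, 10), (20, 13), (20, 15), (21, 2), (21, 5), (21, 10), (21, 13), (23, 0), (23, 7), (23, 8), (23, 15), (24, 0), (24, 7), (24, 8), (24, 15), (26, 2), (26, 5), (26, 10), (26, 13), (27, 0), (27, 2), (27, 5), (27, 7), (27, 8), (27, 10), (27, 13), (27, 15)]

Answer: yes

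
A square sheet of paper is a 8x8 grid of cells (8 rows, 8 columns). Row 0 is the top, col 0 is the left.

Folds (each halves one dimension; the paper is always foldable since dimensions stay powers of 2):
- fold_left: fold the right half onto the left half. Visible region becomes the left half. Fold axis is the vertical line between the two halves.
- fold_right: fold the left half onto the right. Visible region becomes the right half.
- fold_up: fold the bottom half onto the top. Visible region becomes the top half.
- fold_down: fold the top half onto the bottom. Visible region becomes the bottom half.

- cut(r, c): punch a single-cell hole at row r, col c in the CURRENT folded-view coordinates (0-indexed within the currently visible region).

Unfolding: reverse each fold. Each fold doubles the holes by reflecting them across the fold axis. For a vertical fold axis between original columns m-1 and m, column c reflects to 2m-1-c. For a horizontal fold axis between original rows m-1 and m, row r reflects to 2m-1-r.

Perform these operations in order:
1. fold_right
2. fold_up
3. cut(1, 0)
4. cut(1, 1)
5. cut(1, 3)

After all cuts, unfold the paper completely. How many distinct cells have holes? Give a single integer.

Answer: 12

Derivation:
Op 1 fold_right: fold axis v@4; visible region now rows[0,8) x cols[4,8) = 8x4
Op 2 fold_up: fold axis h@4; visible region now rows[0,4) x cols[4,8) = 4x4
Op 3 cut(1, 0): punch at orig (1,4); cuts so far [(1, 4)]; region rows[0,4) x cols[4,8) = 4x4
Op 4 cut(1, 1): punch at orig (1,5); cuts so far [(1, 4), (1, 5)]; region rows[0,4) x cols[4,8) = 4x4
Op 5 cut(1, 3): punch at orig (1,7); cuts so far [(1, 4), (1, 5), (1, 7)]; region rows[0,4) x cols[4,8) = 4x4
Unfold 1 (reflect across h@4): 6 holes -> [(1, 4), (1, 5), (1, 7), (6, 4), (6, 5), (6, 7)]
Unfold 2 (reflect across v@4): 12 holes -> [(1, 0), (1, 2), (1, 3), (1, 4), (1, 5), (1, 7), (6, 0), (6, 2), (6, 3), (6, 4), (6, 5), (6, 7)]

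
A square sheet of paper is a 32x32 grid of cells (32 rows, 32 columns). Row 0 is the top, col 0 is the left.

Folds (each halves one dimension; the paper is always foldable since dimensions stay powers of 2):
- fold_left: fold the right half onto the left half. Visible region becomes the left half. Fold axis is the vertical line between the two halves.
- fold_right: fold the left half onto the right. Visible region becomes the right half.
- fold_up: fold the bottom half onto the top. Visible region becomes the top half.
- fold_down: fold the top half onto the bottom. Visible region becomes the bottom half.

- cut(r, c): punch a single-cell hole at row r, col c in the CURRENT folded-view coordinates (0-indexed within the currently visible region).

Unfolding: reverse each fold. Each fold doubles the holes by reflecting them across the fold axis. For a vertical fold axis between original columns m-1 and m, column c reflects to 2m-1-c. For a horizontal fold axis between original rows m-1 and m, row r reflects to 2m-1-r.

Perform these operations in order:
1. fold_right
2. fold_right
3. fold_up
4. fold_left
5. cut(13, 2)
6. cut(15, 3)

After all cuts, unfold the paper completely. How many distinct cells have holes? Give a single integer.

Answer: 32

Derivation:
Op 1 fold_right: fold axis v@16; visible region now rows[0,32) x cols[16,32) = 32x16
Op 2 fold_right: fold axis v@24; visible region now rows[0,32) x cols[24,32) = 32x8
Op 3 fold_up: fold axis h@16; visible region now rows[0,16) x cols[24,32) = 16x8
Op 4 fold_left: fold axis v@28; visible region now rows[0,16) x cols[24,28) = 16x4
Op 5 cut(13, 2): punch at orig (13,26); cuts so far [(13, 26)]; region rows[0,16) x cols[24,28) = 16x4
Op 6 cut(15, 3): punch at orig (15,27); cuts so far [(13, 26), (15, 27)]; region rows[0,16) x cols[24,28) = 16x4
Unfold 1 (reflect across v@28): 4 holes -> [(13, 26), (13, 29), (15, 27), (15, 28)]
Unfold 2 (reflect across h@16): 8 holes -> [(13, 26), (13, 29), (15, 27), (15, 28), (16, 27), (16, 28), (18, 26), (18, 29)]
Unfold 3 (reflect across v@24): 16 holes -> [(13, 18), (13, 21), (13, 26), (13, 29), (15, 19), (15, 20), (15, 27), (15, 28), (16, 19), (16, 20), (16, 27), (16, 28), (18, 18), (18, 21), (18, 26), (18, 29)]
Unfold 4 (reflect across v@16): 32 holes -> [(13, 2), (13, 5), (13, 10), (13, 13), (13, 18), (13, 21), (13, 26), (13, 29), (15, 3), (15, 4), (15, 11), (15, 12), (15, 19), (15, 20), (15, 27), (15, 28), (16, 3), (16, 4), (16, 11), (16, 12), (16, 19), (16, 20), (16, 27), (16, 28), (18, 2), (18, 5), (18, 10), (18, 13), (18, 18), (18, 21), (18, 26), (18, 29)]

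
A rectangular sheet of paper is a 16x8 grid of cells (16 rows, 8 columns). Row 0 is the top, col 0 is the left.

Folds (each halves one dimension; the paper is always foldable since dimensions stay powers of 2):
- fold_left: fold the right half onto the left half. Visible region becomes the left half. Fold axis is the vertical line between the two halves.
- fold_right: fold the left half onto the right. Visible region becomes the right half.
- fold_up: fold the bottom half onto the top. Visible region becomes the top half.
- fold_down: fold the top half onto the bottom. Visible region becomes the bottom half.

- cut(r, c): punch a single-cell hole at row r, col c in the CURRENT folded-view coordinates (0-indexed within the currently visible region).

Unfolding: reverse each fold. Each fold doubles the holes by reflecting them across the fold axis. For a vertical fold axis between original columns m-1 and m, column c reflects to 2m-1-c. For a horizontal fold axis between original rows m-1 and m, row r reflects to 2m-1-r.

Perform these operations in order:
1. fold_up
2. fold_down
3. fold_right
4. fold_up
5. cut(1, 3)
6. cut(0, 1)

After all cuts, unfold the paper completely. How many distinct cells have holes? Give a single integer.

Answer: 32

Derivation:
Op 1 fold_up: fold axis h@8; visible region now rows[0,8) x cols[0,8) = 8x8
Op 2 fold_down: fold axis h@4; visible region now rows[4,8) x cols[0,8) = 4x8
Op 3 fold_right: fold axis v@4; visible region now rows[4,8) x cols[4,8) = 4x4
Op 4 fold_up: fold axis h@6; visible region now rows[4,6) x cols[4,8) = 2x4
Op 5 cut(1, 3): punch at orig (5,7); cuts so far [(5, 7)]; region rows[4,6) x cols[4,8) = 2x4
Op 6 cut(0, 1): punch at orig (4,5); cuts so far [(4, 5), (5, 7)]; region rows[4,6) x cols[4,8) = 2x4
Unfold 1 (reflect across h@6): 4 holes -> [(4, 5), (5, 7), (6, 7), (7, 5)]
Unfold 2 (reflect across v@4): 8 holes -> [(4, 2), (4, 5), (5, 0), (5, 7), (6, 0), (6, 7), (7, 2), (7, 5)]
Unfold 3 (reflect across h@4): 16 holes -> [(0, 2), (0, 5), (1, 0), (1, 7), (2, 0), (2, 7), (3, 2), (3, 5), (4, 2), (4, 5), (5, 0), (5, 7), (6, 0), (6, 7), (7, 2), (7, 5)]
Unfold 4 (reflect across h@8): 32 holes -> [(0, 2), (0, 5), (1, 0), (1, 7), (2, 0), (2, 7), (3, 2), (3, 5), (4, 2), (4, 5), (5, 0), (5, 7), (6, 0), (6, 7), (7, 2), (7, 5), (8, 2), (8, 5), (9, 0), (9, 7), (10, 0), (10, 7), (11, 2), (11, 5), (12, 2), (12, 5), (13, 0), (13, 7), (14, 0), (14, 7), (15, 2), (15, 5)]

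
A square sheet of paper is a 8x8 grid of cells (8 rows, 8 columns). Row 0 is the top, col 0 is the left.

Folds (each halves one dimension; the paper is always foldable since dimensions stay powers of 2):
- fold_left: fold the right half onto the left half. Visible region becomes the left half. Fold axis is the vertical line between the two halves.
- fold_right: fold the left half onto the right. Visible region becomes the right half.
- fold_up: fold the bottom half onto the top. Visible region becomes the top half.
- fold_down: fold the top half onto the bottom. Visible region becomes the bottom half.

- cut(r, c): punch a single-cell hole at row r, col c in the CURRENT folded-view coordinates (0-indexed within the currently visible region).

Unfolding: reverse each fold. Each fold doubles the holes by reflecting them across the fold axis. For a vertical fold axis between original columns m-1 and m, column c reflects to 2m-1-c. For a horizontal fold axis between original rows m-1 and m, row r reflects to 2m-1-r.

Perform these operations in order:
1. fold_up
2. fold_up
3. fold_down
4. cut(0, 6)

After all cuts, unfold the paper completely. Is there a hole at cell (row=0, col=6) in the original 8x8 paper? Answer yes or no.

Op 1 fold_up: fold axis h@4; visible region now rows[0,4) x cols[0,8) = 4x8
Op 2 fold_up: fold axis h@2; visible region now rows[0,2) x cols[0,8) = 2x8
Op 3 fold_down: fold axis h@1; visible region now rows[1,2) x cols[0,8) = 1x8
Op 4 cut(0, 6): punch at orig (1,6); cuts so far [(1, 6)]; region rows[1,2) x cols[0,8) = 1x8
Unfold 1 (reflect across h@1): 2 holes -> [(0, 6), (1, 6)]
Unfold 2 (reflect across h@2): 4 holes -> [(0, 6), (1, 6), (2, 6), (3, 6)]
Unfold 3 (reflect across h@4): 8 holes -> [(0, 6), (1, 6), (2, 6), (3, 6), (4, 6), (5, 6), (6, 6), (7, 6)]
Holes: [(0, 6), (1, 6), (2, 6), (3, 6), (4, 6), (5, 6), (6, 6), (7, 6)]

Answer: yes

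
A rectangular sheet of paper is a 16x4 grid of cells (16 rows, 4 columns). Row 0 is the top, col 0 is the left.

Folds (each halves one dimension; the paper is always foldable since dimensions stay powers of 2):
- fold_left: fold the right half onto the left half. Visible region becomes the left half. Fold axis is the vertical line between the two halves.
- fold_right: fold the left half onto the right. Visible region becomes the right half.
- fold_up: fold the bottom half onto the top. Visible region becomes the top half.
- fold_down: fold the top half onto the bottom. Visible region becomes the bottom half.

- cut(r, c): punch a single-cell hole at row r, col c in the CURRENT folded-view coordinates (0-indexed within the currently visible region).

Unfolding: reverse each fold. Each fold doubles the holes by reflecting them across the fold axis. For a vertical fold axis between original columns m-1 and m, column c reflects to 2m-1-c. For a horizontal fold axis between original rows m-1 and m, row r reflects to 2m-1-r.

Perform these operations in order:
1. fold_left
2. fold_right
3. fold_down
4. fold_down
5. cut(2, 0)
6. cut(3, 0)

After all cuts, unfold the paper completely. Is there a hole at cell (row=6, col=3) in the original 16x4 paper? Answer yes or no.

Answer: yes

Derivation:
Op 1 fold_left: fold axis v@2; visible region now rows[0,16) x cols[0,2) = 16x2
Op 2 fold_right: fold axis v@1; visible region now rows[0,16) x cols[1,2) = 16x1
Op 3 fold_down: fold axis h@8; visible region now rows[8,16) x cols[1,2) = 8x1
Op 4 fold_down: fold axis h@12; visible region now rows[12,16) x cols[1,2) = 4x1
Op 5 cut(2, 0): punch at orig (14,1); cuts so far [(14, 1)]; region rows[12,16) x cols[1,2) = 4x1
Op 6 cut(3, 0): punch at orig (15,1); cuts so far [(14, 1), (15, 1)]; region rows[12,16) x cols[1,2) = 4x1
Unfold 1 (reflect across h@12): 4 holes -> [(8, 1), (9, 1), (14, 1), (15, 1)]
Unfold 2 (reflect across h@8): 8 holes -> [(0, 1), (1, 1), (6, 1), (7, 1), (8, 1), (9, 1), (14, 1), (15, 1)]
Unfold 3 (reflect across v@1): 16 holes -> [(0, 0), (0, 1), (1, 0), (1, 1), (6, 0), (6, 1), (7, 0), (7, 1), (8, 0), (8, 1), (9, 0), (9, 1), (14, 0), (14, 1), (15, 0), (15, 1)]
Unfold 4 (reflect across v@2): 32 holes -> [(0, 0), (0, 1), (0, 2), (0, 3), (1, 0), (1, 1), (1, 2), (1, 3), (6, 0), (6, 1), (6, 2), (6, 3), (7, 0), (7, 1), (7, 2), (7, 3), (8, 0), (8, 1), (8, 2), (8, 3), (9, 0), (9, 1), (9, 2), (9, 3), (14, 0), (14, 1), (14, 2), (14, 3), (15, 0), (15, 1), (15, 2), (15, 3)]
Holes: [(0, 0), (0, 1), (0, 2), (0, 3), (1, 0), (1, 1), (1, 2), (1, 3), (6, 0), (6, 1), (6, 2), (6, 3), (7, 0), (7, 1), (7, 2), (7, 3), (8, 0), (8, 1), (8, 2), (8, 3), (9, 0), (9, 1), (9, 2), (9, 3), (14, 0), (14, 1), (14, 2), (14, 3), (15, 0), (15, 1), (15, 2), (15, 3)]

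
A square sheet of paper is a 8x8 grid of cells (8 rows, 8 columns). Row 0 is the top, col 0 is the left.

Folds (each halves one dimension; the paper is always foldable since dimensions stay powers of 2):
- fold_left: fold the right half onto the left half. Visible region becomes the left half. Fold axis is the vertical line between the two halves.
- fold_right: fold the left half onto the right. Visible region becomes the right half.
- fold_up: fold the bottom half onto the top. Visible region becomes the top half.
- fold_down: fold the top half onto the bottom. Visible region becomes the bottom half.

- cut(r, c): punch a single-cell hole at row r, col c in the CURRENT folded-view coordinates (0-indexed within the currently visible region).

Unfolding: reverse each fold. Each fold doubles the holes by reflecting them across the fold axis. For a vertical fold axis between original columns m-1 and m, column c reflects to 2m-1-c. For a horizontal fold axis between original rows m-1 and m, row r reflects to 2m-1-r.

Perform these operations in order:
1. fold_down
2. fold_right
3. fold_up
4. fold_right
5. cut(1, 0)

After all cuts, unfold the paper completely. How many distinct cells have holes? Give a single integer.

Op 1 fold_down: fold axis h@4; visible region now rows[4,8) x cols[0,8) = 4x8
Op 2 fold_right: fold axis v@4; visible region now rows[4,8) x cols[4,8) = 4x4
Op 3 fold_up: fold axis h@6; visible region now rows[4,6) x cols[4,8) = 2x4
Op 4 fold_right: fold axis v@6; visible region now rows[4,6) x cols[6,8) = 2x2
Op 5 cut(1, 0): punch at orig (5,6); cuts so far [(5, 6)]; region rows[4,6) x cols[6,8) = 2x2
Unfold 1 (reflect across v@6): 2 holes -> [(5, 5), (5, 6)]
Unfold 2 (reflect across h@6): 4 holes -> [(5, 5), (5, 6), (6, 5), (6, 6)]
Unfold 3 (reflect across v@4): 8 holes -> [(5, 1), (5, 2), (5, 5), (5, 6), (6, 1), (6, 2), (6, 5), (6, 6)]
Unfold 4 (reflect across h@4): 16 holes -> [(1, 1), (1, 2), (1, 5), (1, 6), (2, 1), (2, 2), (2, 5), (2, 6), (5, 1), (5, 2), (5, 5), (5, 6), (6, 1), (6, 2), (6, 5), (6, 6)]

Answer: 16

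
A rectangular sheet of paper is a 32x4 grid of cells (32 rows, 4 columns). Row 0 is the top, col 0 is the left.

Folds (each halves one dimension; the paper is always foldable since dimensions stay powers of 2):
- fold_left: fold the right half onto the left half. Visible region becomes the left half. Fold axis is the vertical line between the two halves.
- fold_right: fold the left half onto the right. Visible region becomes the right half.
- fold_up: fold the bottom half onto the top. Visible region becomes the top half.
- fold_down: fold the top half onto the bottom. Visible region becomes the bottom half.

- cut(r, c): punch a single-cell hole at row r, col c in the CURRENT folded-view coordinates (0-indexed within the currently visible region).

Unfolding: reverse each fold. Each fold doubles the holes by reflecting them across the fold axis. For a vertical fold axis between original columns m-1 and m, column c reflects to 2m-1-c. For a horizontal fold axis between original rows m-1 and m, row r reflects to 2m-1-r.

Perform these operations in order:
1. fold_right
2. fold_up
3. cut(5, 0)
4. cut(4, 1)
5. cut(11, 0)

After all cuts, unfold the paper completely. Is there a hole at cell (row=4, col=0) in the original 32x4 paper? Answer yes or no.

Op 1 fold_right: fold axis v@2; visible region now rows[0,32) x cols[2,4) = 32x2
Op 2 fold_up: fold axis h@16; visible region now rows[0,16) x cols[2,4) = 16x2
Op 3 cut(5, 0): punch at orig (5,2); cuts so far [(5, 2)]; region rows[0,16) x cols[2,4) = 16x2
Op 4 cut(4, 1): punch at orig (4,3); cuts so far [(4, 3), (5, 2)]; region rows[0,16) x cols[2,4) = 16x2
Op 5 cut(11, 0): punch at orig (11,2); cuts so far [(4, 3), (5, 2), (11, 2)]; region rows[0,16) x cols[2,4) = 16x2
Unfold 1 (reflect across h@16): 6 holes -> [(4, 3), (5, 2), (11, 2), (20, 2), (26, 2), (27, 3)]
Unfold 2 (reflect across v@2): 12 holes -> [(4, 0), (4, 3), (5, 1), (5, 2), (11, 1), (11, 2), (20, 1), (20, 2), (26, 1), (26, 2), (27, 0), (27, 3)]
Holes: [(4, 0), (4, 3), (5, 1), (5, 2), (11, 1), (11, 2), (20, 1), (20, 2), (26, 1), (26, 2), (27, 0), (27, 3)]

Answer: yes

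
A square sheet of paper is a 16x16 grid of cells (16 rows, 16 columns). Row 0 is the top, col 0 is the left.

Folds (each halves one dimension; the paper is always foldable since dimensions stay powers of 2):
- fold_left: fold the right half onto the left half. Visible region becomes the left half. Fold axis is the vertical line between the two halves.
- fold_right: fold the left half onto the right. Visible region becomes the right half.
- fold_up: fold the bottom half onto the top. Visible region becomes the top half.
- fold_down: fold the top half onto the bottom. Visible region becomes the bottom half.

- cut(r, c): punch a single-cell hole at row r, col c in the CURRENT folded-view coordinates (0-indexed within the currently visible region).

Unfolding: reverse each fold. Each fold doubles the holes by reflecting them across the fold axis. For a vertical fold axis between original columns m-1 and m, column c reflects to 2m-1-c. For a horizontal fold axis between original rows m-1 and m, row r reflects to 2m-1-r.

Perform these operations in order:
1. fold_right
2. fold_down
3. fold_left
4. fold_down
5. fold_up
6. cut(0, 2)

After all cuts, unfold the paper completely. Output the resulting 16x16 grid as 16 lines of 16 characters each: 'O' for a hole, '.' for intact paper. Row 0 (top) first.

Op 1 fold_right: fold axis v@8; visible region now rows[0,16) x cols[8,16) = 16x8
Op 2 fold_down: fold axis h@8; visible region now rows[8,16) x cols[8,16) = 8x8
Op 3 fold_left: fold axis v@12; visible region now rows[8,16) x cols[8,12) = 8x4
Op 4 fold_down: fold axis h@12; visible region now rows[12,16) x cols[8,12) = 4x4
Op 5 fold_up: fold axis h@14; visible region now rows[12,14) x cols[8,12) = 2x4
Op 6 cut(0, 2): punch at orig (12,10); cuts so far [(12, 10)]; region rows[12,14) x cols[8,12) = 2x4
Unfold 1 (reflect across h@14): 2 holes -> [(12, 10), (15, 10)]
Unfold 2 (reflect across h@12): 4 holes -> [(8, 10), (11, 10), (12, 10), (15, 10)]
Unfold 3 (reflect across v@12): 8 holes -> [(8, 10), (8, 13), (11, 10), (11, 13), (12, 10), (12, 13), (15, 10), (15, 13)]
Unfold 4 (reflect across h@8): 16 holes -> [(0, 10), (0, 13), (3, 10), (3, 13), (4, 10), (4, 13), (7, 10), (7, 13), (8, 10), (8, 13), (11, 10), (11, 13), (12, 10), (12, 13), (15, 10), (15, 13)]
Unfold 5 (reflect across v@8): 32 holes -> [(0, 2), (0, 5), (0, 10), (0, 13), (3, 2), (3, 5), (3, 10), (3, 13), (4, 2), (4, 5), (4, 10), (4, 13), (7, 2), (7, 5), (7, 10), (7, 13), (8, 2), (8, 5), (8, 10), (8, 13), (11, 2), (11, 5), (11, 10), (11, 13), (12, 2), (12, 5), (12, 10), (12, 13), (15, 2), (15, 5), (15, 10), (15, 13)]

Answer: ..O..O....O..O..
................
................
..O..O....O..O..
..O..O....O..O..
................
................
..O..O....O..O..
..O..O....O..O..
................
................
..O..O....O..O..
..O..O....O..O..
................
................
..O..O....O..O..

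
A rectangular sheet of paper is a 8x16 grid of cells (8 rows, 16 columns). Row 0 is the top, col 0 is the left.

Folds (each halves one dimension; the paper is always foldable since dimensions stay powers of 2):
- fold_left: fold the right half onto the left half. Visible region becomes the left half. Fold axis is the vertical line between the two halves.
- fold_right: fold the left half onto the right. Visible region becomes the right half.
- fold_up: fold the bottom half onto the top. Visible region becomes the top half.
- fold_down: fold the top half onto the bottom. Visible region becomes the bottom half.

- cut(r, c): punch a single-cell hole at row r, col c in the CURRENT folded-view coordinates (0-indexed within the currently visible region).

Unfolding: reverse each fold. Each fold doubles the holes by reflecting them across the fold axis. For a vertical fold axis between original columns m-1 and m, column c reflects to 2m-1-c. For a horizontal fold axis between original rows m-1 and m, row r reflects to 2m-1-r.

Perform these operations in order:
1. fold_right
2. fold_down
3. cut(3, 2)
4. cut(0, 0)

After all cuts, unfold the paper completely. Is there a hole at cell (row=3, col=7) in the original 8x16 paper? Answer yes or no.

Answer: yes

Derivation:
Op 1 fold_right: fold axis v@8; visible region now rows[0,8) x cols[8,16) = 8x8
Op 2 fold_down: fold axis h@4; visible region now rows[4,8) x cols[8,16) = 4x8
Op 3 cut(3, 2): punch at orig (7,10); cuts so far [(7, 10)]; region rows[4,8) x cols[8,16) = 4x8
Op 4 cut(0, 0): punch at orig (4,8); cuts so far [(4, 8), (7, 10)]; region rows[4,8) x cols[8,16) = 4x8
Unfold 1 (reflect across h@4): 4 holes -> [(0, 10), (3, 8), (4, 8), (7, 10)]
Unfold 2 (reflect across v@8): 8 holes -> [(0, 5), (0, 10), (3, 7), (3, 8), (4, 7), (4, 8), (7, 5), (7, 10)]
Holes: [(0, 5), (0, 10), (3, 7), (3, 8), (4, 7), (4, 8), (7, 5), (7, 10)]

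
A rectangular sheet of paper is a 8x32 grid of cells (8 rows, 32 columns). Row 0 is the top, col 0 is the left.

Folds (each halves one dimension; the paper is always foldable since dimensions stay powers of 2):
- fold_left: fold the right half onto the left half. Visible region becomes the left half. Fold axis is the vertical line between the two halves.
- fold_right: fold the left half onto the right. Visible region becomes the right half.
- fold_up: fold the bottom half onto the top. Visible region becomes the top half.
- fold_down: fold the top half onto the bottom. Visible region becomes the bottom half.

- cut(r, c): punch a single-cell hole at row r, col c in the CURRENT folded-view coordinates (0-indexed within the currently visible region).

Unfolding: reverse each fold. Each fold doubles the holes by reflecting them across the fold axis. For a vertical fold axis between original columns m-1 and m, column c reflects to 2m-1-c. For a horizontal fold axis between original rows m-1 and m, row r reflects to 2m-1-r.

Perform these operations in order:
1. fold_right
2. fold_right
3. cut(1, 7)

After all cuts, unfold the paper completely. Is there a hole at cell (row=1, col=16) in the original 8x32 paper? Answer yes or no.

Op 1 fold_right: fold axis v@16; visible region now rows[0,8) x cols[16,32) = 8x16
Op 2 fold_right: fold axis v@24; visible region now rows[0,8) x cols[24,32) = 8x8
Op 3 cut(1, 7): punch at orig (1,31); cuts so far [(1, 31)]; region rows[0,8) x cols[24,32) = 8x8
Unfold 1 (reflect across v@24): 2 holes -> [(1, 16), (1, 31)]
Unfold 2 (reflect across v@16): 4 holes -> [(1, 0), (1, 15), (1, 16), (1, 31)]
Holes: [(1, 0), (1, 15), (1, 16), (1, 31)]

Answer: yes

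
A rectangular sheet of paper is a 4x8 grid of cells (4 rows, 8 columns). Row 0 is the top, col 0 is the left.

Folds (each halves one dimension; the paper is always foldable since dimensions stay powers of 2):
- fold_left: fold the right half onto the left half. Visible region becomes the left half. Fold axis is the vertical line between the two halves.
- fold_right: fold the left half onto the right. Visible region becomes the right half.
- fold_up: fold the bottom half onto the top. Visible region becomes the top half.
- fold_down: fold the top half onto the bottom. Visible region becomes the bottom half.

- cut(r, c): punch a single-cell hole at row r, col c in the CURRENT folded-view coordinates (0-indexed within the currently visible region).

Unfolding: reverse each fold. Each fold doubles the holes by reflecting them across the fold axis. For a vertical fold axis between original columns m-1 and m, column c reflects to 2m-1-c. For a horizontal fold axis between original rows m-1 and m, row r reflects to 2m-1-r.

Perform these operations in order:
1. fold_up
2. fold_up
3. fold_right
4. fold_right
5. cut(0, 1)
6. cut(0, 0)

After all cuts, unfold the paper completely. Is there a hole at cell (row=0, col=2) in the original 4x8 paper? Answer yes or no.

Op 1 fold_up: fold axis h@2; visible region now rows[0,2) x cols[0,8) = 2x8
Op 2 fold_up: fold axis h@1; visible region now rows[0,1) x cols[0,8) = 1x8
Op 3 fold_right: fold axis v@4; visible region now rows[0,1) x cols[4,8) = 1x4
Op 4 fold_right: fold axis v@6; visible region now rows[0,1) x cols[6,8) = 1x2
Op 5 cut(0, 1): punch at orig (0,7); cuts so far [(0, 7)]; region rows[0,1) x cols[6,8) = 1x2
Op 6 cut(0, 0): punch at orig (0,6); cuts so far [(0, 6), (0, 7)]; region rows[0,1) x cols[6,8) = 1x2
Unfold 1 (reflect across v@6): 4 holes -> [(0, 4), (0, 5), (0, 6), (0, 7)]
Unfold 2 (reflect across v@4): 8 holes -> [(0, 0), (0, 1), (0, 2), (0, 3), (0, 4), (0, 5), (0, 6), (0, 7)]
Unfold 3 (reflect across h@1): 16 holes -> [(0, 0), (0, 1), (0, 2), (0, 3), (0, 4), (0, 5), (0, 6), (0, 7), (1, 0), (1, 1), (1, 2), (1, 3), (1, 4), (1, 5), (1, 6), (1, 7)]
Unfold 4 (reflect across h@2): 32 holes -> [(0, 0), (0, 1), (0, 2), (0, 3), (0, 4), (0, 5), (0, 6), (0, 7), (1, 0), (1, 1), (1, 2), (1, 3), (1, 4), (1, 5), (1, 6), (1, 7), (2, 0), (2, 1), (2, 2), (2, 3), (2, 4), (2, 5), (2, 6), (2, 7), (3, 0), (3, 1), (3, 2), (3, 3), (3, 4), (3, 5), (3, 6), (3, 7)]
Holes: [(0, 0), (0, 1), (0, 2), (0, 3), (0, 4), (0, 5), (0, 6), (0, 7), (1, 0), (1, 1), (1, 2), (1, 3), (1, 4), (1, 5), (1, 6), (1, 7), (2, 0), (2, 1), (2, 2), (2, 3), (2, 4), (2, 5), (2, 6), (2, 7), (3, 0), (3, 1), (3, 2), (3, 3), (3, 4), (3, 5), (3, 6), (3, 7)]

Answer: yes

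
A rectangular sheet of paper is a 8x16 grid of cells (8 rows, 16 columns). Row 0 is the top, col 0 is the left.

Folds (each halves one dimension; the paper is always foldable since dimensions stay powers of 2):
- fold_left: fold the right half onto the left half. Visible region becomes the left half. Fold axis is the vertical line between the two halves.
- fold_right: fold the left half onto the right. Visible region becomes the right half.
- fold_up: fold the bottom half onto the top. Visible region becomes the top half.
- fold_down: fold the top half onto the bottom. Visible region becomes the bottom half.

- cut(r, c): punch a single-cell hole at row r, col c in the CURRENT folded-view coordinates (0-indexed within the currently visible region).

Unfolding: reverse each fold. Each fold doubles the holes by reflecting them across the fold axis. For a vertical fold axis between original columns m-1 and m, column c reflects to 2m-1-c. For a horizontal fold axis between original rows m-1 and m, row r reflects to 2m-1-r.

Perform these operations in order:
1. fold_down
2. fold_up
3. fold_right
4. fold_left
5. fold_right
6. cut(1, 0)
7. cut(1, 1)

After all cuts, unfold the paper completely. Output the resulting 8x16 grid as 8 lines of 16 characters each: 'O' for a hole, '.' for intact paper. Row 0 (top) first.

Answer: ................
OOOOOOOOOOOOOOOO
OOOOOOOOOOOOOOOO
................
................
OOOOOOOOOOOOOOOO
OOOOOOOOOOOOOOOO
................

Derivation:
Op 1 fold_down: fold axis h@4; visible region now rows[4,8) x cols[0,16) = 4x16
Op 2 fold_up: fold axis h@6; visible region now rows[4,6) x cols[0,16) = 2x16
Op 3 fold_right: fold axis v@8; visible region now rows[4,6) x cols[8,16) = 2x8
Op 4 fold_left: fold axis v@12; visible region now rows[4,6) x cols[8,12) = 2x4
Op 5 fold_right: fold axis v@10; visible region now rows[4,6) x cols[10,12) = 2x2
Op 6 cut(1, 0): punch at orig (5,10); cuts so far [(5, 10)]; region rows[4,6) x cols[10,12) = 2x2
Op 7 cut(1, 1): punch at orig (5,11); cuts so far [(5, 10), (5, 11)]; region rows[4,6) x cols[10,12) = 2x2
Unfold 1 (reflect across v@10): 4 holes -> [(5, 8), (5, 9), (5, 10), (5, 11)]
Unfold 2 (reflect across v@12): 8 holes -> [(5, 8), (5, 9), (5, 10), (5, 11), (5, 12), (5, 13), (5, 14), (5, 15)]
Unfold 3 (reflect across v@8): 16 holes -> [(5, 0), (5, 1), (5, 2), (5, 3), (5, 4), (5, 5), (5, 6), (5, 7), (5, 8), (5, 9), (5, 10), (5, 11), (5, 12), (5, 13), (5, 14), (5, 15)]
Unfold 4 (reflect across h@6): 32 holes -> [(5, 0), (5, 1), (5, 2), (5, 3), (5, 4), (5, 5), (5, 6), (5, 7), (5, 8), (5, 9), (5, 10), (5, 11), (5, 12), (5, 13), (5, 14), (5, 15), (6, 0), (6, 1), (6, 2), (6, 3), (6, 4), (6, 5), (6, 6), (6, 7), (6, 8), (6, 9), (6, 10), (6, 11), (6, 12), (6, 13), (6, 14), (6, 15)]
Unfold 5 (reflect across h@4): 64 holes -> [(1, 0), (1, 1), (1, 2), (1, 3), (1, 4), (1, 5), (1, 6), (1, 7), (1, 8), (1, 9), (1, 10), (1, 11), (1, 12), (1, 13), (1, 14), (1, 15), (2, 0), (2, 1), (2, 2), (2, 3), (2, 4), (2, 5), (2, 6), (2, 7), (2, 8), (2, 9), (2, 10), (2, 11), (2, 12), (2, 13), (2, 14), (2, 15), (5, 0), (5, 1), (5, 2), (5, 3), (5, 4), (5, 5), (5, 6), (5, 7), (5, 8), (5, 9), (5, 10), (5, 11), (5, 12), (5, 13), (5, 14), (5, 15), (6, 0), (6, 1), (6, 2), (6, 3), (6, 4), (6, 5), (6, 6), (6, 7), (6, 8), (6, 9), (6, 10), (6, 11), (6, 12), (6, 13), (6, 14), (6, 15)]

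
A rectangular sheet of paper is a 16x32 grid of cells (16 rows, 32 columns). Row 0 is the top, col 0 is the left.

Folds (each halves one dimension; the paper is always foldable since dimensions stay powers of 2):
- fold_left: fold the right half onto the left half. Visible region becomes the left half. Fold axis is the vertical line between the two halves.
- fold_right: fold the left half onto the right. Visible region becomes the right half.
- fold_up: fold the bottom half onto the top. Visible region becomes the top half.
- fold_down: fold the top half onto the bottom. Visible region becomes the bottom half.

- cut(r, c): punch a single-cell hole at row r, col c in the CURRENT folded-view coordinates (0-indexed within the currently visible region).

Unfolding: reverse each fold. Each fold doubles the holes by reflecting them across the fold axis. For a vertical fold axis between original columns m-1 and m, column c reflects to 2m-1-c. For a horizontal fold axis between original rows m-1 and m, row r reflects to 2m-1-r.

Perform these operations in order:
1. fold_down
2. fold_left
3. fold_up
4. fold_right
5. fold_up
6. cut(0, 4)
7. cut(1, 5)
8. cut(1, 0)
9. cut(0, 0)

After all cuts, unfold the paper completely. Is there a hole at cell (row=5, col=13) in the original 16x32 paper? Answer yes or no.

Op 1 fold_down: fold axis h@8; visible region now rows[8,16) x cols[0,32) = 8x32
Op 2 fold_left: fold axis v@16; visible region now rows[8,16) x cols[0,16) = 8x16
Op 3 fold_up: fold axis h@12; visible region now rows[8,12) x cols[0,16) = 4x16
Op 4 fold_right: fold axis v@8; visible region now rows[8,12) x cols[8,16) = 4x8
Op 5 fold_up: fold axis h@10; visible region now rows[8,10) x cols[8,16) = 2x8
Op 6 cut(0, 4): punch at orig (8,12); cuts so far [(8, 12)]; region rows[8,10) x cols[8,16) = 2x8
Op 7 cut(1, 5): punch at orig (9,13); cuts so far [(8, 12), (9, 13)]; region rows[8,10) x cols[8,16) = 2x8
Op 8 cut(1, 0): punch at orig (9,8); cuts so far [(8, 12), (9, 8), (9, 13)]; region rows[8,10) x cols[8,16) = 2x8
Op 9 cut(0, 0): punch at orig (8,8); cuts so far [(8, 8), (8, 12), (9, 8), (9, 13)]; region rows[8,10) x cols[8,16) = 2x8
Unfold 1 (reflect across h@10): 8 holes -> [(8, 8), (8, 12), (9, 8), (9, 13), (10, 8), (10, 13), (11, 8), (11, 12)]
Unfold 2 (reflect across v@8): 16 holes -> [(8, 3), (8, 7), (8, 8), (8, 12), (9, 2), (9, 7), (9, 8), (9, 13), (10, 2), (10, 7), (10, 8), (10, 13), (11, 3), (11, 7), (11, 8), (11, 12)]
Unfold 3 (reflect across h@12): 32 holes -> [(8, 3), (8, 7), (8, 8), (8, 12), (9, 2), (9, 7), (9, 8), (9, 13), (10, 2), (10, 7), (10, 8), (10, 13), (11, 3), (11, 7), (11, 8), (11, 12), (12, 3), (12, 7), (12, 8), (12, 12), (13, 2), (13, 7), (13, 8), (13, 13), (14, 2), (14, 7), (14, 8), (14, 13), (15, 3), (15, 7), (15, 8), (15, 12)]
Unfold 4 (reflect across v@16): 64 holes -> [(8, 3), (8, 7), (8, 8), (8, 12), (8, 19), (8, 23), (8, 24), (8, 28), (9, 2), (9, 7), (9, 8), (9, 13), (9, 18), (9, 23), (9, 24), (9, 29), (10, 2), (10, 7), (10, 8), (10, 13), (10, 18), (10, 23), (10, 24), (10, 29), (11, 3), (11, 7), (11, 8), (11, 12), (11, 19), (11, 23), (11, 24), (11, 28), (12, 3), (12, 7), (12, 8), (12, 12), (12, 19), (12, 23), (12, 24), (12, 28), (13, 2), (13, 7), (13, 8), (13, 13), (13, 18), (13, 23), (13, 24), (13, 29), (14, 2), (14, 7), (14, 8), (14, 13), (14, 18), (14, 23), (14, 24), (14, 29), (15, 3), (15, 7), (15, 8), (15, 12), (15, 19), (15, 23), (15, 24), (15, 28)]
Unfold 5 (reflect across h@8): 128 holes -> [(0, 3), (0, 7), (0, 8), (0, 12), (0, 19), (0, 23), (0, 24), (0, 28), (1, 2), (1, 7), (1, 8), (1, 13), (1, 18), (1, 23), (1, 24), (1, 29), (2, 2), (2, 7), (2, 8), (2, 13), (2, 18), (2, 23), (2, 24), (2, 29), (3, 3), (3, 7), (3, 8), (3, 12), (3, 19), (3, 23), (3, 24), (3, 28), (4, 3), (4, 7), (4, 8), (4, 12), (4, 19), (4, 23), (4, 24), (4, 28), (5, 2), (5, 7), (5, 8), (5, 13), (5, 18), (5, 23), (5, 24), (5, 29), (6, 2), (6, 7), (6, 8), (6, 13), (6, 18), (6, 23), (6, 24), (6, 29), (7, 3), (7, 7), (7, 8), (7, 12), (7, 19), (7, 23), (7, 24), (7, 28), (8, 3), (8, 7), (8, 8), (8, 12), (8, 19), (8, 23), (8, 24), (8, 28), (9, 2), (9, 7), (9, 8), (9, 13), (9, 18), (9, 23), (9, 24), (9, 29), (10, 2), (10, 7), (10, 8), (10, 13), (10, 18), (10, 23), (10, 24), (10, 29), (11, 3), (11, 7), (11, 8), (11, 12), (11, 19), (11, 23), (11, 24), (11, 28), (12, 3), (12, 7), (12, 8), (12, 12), (12, 19), (12, 23), (12, 24), (12, 28), (13, 2), (13, 7), (13, 8), (13, 13), (13, 18), (13, 23), (13, 24), (13, 29), (14, 2), (14, 7), (14, 8), (14, 13), (14, 18), (14, 23), (14, 24), (14, 29), (15, 3), (15, 7), (15, 8), (15, 12), (15, 19), (15, 23), (15, 24), (15, 28)]
Holes: [(0, 3), (0, 7), (0, 8), (0, 12), (0, 19), (0, 23), (0, 24), (0, 28), (1, 2), (1, 7), (1, 8), (1, 13), (1, 18), (1, 23), (1, 24), (1, 29), (2, 2), (2, 7), (2, 8), (2, 13), (2, 18), (2, 23), (2, 24), (2, 29), (3, 3), (3, 7), (3, 8), (3, 12), (3, 19), (3, 23), (3, 24), (3, 28), (4, 3), (4, 7), (4, 8), (4, 12), (4, 19), (4, 23), (4, 24), (4, 28), (5, 2), (5, 7), (5, 8), (5, 13), (5, 18), (5, 23), (5, 24), (5, 29), (6, 2), (6, 7), (6, 8), (6, 13), (6, 18), (6, 23), (6, 24), (6, 29), (7, 3), (7, 7), (7, 8), (7, 12), (7, 19), (7, 23), (7, 24), (7, 28), (8, 3), (8, 7), (8, 8), (8, 12), (8, 19), (8, 23), (8, 24), (8, 28), (9, 2), (9, 7), (9, 8), (9, 13), (9, 18), (9, 23), (9, 24), (9, 29), (10, 2), (10, 7), (10, 8), (10, 13), (10, 18), (10, 23), (10, 24), (10, 29), (11, 3), (11, 7), (11, 8), (11, 12), (11, 19), (11, 23), (11, 24), (11, 28), (12, 3), (12, 7), (12, 8), (12, 12), (12, 19), (12, 23), (12, 24), (12, 28), (13, 2), (13, 7), (13, 8), (13, 13), (13, 18), (13, 23), (13, 24), (13, 29), (14, 2), (14, 7), (14, 8), (14, 13), (14, 18), (14, 23), (14, 24), (14, 29), (15, 3), (15, 7), (15, 8), (15, 12), (15, 19), (15, 23), (15, 24), (15, 28)]

Answer: yes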